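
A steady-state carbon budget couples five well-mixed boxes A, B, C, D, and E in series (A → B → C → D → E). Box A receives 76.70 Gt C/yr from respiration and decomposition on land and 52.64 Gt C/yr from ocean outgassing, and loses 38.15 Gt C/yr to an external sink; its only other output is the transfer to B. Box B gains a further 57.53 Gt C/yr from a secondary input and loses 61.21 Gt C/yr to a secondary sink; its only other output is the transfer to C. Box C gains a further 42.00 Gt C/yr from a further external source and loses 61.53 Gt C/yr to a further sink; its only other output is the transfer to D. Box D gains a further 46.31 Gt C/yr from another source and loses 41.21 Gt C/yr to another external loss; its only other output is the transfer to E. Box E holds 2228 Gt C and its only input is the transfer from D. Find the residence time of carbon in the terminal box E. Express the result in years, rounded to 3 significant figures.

30.5 yr

Box A: F(A→B) = (76.70 + 52.64) − 38.15 = 91.190 Gt C/yr.
Box B: F(B→C) = (91.190 + 57.53) − 61.21 = 87.510 Gt C/yr.
Box C: F(C→D) = (87.510 + 42.00) − 61.53 = 67.980 Gt C/yr.
Box D: F(D→E) = (67.980 + 46.31) − 41.21 = 73.080 Gt C/yr.
Box E throughput = its input = 73.080 Gt C/yr; τ = 2228 / 73.080 = 30.49 yr.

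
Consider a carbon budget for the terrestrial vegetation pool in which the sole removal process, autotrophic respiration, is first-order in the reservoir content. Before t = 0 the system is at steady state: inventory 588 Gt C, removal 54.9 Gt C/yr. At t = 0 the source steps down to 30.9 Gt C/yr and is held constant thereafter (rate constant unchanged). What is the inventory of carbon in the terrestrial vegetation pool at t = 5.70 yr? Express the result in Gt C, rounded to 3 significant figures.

Residence time τ = M₀/F₀ = 10.71 yr. The eventual steady state is M_∞ = M₀·(F₁/F₀) = 588 × 30.9/54.9 = 330.95 Gt C.
The anomaly ΔM(t) = M(t) − M_∞ decays as ΔM₀·e^(−t/τ) with ΔM₀ = 588 − 330.95 = 257.0 Gt C.
At t = 5.70 yr, e^(−t/τ) = e^(−0.5322) = 0.5873, so ΔM = 151.0 Gt C and M = 330.95 + 151.0 = 481.92 Gt C.

482 Gt C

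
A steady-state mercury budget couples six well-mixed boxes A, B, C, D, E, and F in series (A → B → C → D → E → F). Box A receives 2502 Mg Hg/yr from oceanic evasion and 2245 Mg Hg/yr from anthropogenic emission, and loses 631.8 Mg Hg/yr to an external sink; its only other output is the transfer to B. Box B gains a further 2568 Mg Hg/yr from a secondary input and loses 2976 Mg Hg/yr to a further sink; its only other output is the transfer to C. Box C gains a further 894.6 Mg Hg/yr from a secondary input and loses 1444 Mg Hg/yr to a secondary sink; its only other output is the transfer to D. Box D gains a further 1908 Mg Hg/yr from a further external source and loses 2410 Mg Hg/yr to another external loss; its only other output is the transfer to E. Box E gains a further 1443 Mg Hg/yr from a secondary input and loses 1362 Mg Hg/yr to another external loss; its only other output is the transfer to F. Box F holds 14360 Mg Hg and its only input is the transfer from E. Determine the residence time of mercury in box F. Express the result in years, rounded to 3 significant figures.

5.25 yr

Box A: F(A→B) = (2502 + 2245) − 631.8 = 4115.2 Mg Hg/yr.
Box B: F(B→C) = (4115.2 + 2568) − 2976 = 3707.2 Mg Hg/yr.
Box C: F(C→D) = (3707.2 + 894.6) − 1444 = 3157.8 Mg Hg/yr.
Box D: F(D→E) = (3157.8 + 1908) − 2410 = 2655.8 Mg Hg/yr.
Box E: F(E→F) = (2655.8 + 1443) − 1362 = 2736.8 Mg Hg/yr.
Box F throughput = its input = 2736.8 Mg Hg/yr; τ = 14360 / 2736.8 = 5.247 yr.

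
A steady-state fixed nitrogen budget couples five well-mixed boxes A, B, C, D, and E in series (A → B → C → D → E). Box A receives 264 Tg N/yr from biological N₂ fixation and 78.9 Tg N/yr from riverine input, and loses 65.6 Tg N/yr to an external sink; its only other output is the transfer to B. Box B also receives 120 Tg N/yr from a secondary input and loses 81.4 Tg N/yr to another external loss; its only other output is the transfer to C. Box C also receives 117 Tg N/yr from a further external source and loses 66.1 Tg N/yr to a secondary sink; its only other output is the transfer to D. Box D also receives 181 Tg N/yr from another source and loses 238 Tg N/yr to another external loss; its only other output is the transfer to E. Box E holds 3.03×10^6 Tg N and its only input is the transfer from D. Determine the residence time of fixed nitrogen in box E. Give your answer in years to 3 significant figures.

Box A: F(A→B) = (264 + 78.9) − 65.6 = 277.30 Tg N/yr.
Box B: F(B→C) = (277.30 + 120) − 81.4 = 315.90 Tg N/yr.
Box C: F(C→D) = (315.90 + 117) − 66.1 = 366.80 Tg N/yr.
Box D: F(D→E) = (366.80 + 181) − 238 = 309.80 Tg N/yr.
Box E throughput = its input = 309.80 Tg N/yr; τ = 3.03×10^6 / 309.80 = 9781 yr.

9780 yr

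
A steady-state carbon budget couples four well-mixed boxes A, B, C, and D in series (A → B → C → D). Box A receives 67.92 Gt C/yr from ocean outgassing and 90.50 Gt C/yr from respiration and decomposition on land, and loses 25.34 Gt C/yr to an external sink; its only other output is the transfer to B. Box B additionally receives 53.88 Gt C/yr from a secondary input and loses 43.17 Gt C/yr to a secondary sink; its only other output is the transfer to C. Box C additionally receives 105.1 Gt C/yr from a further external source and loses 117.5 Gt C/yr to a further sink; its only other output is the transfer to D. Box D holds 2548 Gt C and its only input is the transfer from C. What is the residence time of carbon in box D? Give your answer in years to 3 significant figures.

19.4 yr

Box A: F(A→B) = (67.92 + 90.50) − 25.34 = 133.08 Gt C/yr.
Box B: F(B→C) = (133.08 + 53.88) − 43.17 = 143.79 Gt C/yr.
Box C: F(C→D) = (143.79 + 105.1) − 117.5 = 131.39 Gt C/yr.
Box D throughput = its input = 131.39 Gt C/yr; τ = 2548 / 131.39 = 19.39 yr.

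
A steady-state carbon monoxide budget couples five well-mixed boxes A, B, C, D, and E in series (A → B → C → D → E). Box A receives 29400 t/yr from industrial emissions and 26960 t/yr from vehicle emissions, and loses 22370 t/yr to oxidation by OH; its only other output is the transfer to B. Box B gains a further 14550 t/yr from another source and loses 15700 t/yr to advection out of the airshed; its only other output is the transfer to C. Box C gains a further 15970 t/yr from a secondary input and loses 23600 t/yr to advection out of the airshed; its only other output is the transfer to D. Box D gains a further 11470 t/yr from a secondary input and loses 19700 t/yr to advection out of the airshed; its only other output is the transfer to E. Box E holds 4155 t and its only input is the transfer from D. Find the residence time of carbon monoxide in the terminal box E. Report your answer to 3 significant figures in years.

Box A: F(A→B) = (29400 + 26960) − 22370 = 33990 t/yr.
Box B: F(B→C) = (33990 + 14550) − 15700 = 32840 t/yr.
Box C: F(C→D) = (32840 + 15970) − 23600 = 25210 t/yr.
Box D: F(D→E) = (25210 + 11470) − 19700 = 16980 t/yr.
Box E throughput = its input = 16980 t/yr; τ = 4155 / 16980 = 0.2447 yr.

0.245 yr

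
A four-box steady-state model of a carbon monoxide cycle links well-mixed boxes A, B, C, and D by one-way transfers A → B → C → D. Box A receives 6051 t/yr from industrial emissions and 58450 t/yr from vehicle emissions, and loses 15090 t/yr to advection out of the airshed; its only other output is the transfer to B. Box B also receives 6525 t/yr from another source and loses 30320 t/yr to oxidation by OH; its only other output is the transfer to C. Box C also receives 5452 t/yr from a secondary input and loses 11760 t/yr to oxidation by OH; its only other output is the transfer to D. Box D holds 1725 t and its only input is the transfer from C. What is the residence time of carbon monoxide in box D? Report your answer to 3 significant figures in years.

0.0893 yr

Box A: F(A→B) = (6051 + 58450) − 15090 = 49411 t/yr.
Box B: F(B→C) = (49411 + 6525) − 30320 = 25616 t/yr.
Box C: F(C→D) = (25616 + 5452) − 11760 = 19308 t/yr.
Box D throughput = its input = 19308 t/yr; τ = 1725 / 19308 = 0.08934 yr.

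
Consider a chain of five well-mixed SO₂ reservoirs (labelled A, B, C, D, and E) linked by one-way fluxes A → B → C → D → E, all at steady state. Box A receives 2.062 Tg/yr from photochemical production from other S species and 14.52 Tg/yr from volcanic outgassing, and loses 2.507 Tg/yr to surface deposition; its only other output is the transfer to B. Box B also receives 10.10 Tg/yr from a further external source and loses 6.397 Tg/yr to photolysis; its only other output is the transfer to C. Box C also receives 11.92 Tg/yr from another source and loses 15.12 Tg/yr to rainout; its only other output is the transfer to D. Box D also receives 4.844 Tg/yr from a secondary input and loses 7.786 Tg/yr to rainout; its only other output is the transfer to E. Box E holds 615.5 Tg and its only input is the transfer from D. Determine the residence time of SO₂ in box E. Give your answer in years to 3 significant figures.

52.9 yr

Box A: F(A→B) = (2.062 + 14.52) − 2.507 = 14.075 Tg/yr.
Box B: F(B→C) = (14.075 + 10.10) − 6.397 = 17.778 Tg/yr.
Box C: F(C→D) = (17.778 + 11.92) − 15.12 = 14.578 Tg/yr.
Box D: F(D→E) = (14.578 + 4.844) − 7.786 = 11.636 Tg/yr.
Box E throughput = its input = 11.636 Tg/yr; τ = 615.5 / 11.636 = 52.90 yr.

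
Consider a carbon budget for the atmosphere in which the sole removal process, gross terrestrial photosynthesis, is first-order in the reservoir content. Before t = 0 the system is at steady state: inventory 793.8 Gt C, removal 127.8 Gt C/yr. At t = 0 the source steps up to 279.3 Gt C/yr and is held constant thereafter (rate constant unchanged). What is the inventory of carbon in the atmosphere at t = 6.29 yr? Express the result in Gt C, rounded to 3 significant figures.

1390 Gt C

τ = M₀/F₀ = 793.8/127.8 = 6.211 yr; rate constant k = 1/τ.
New steady state M_∞ = F₁/k = F₁·τ = 279.3 × 6.211 = 1734.8 Gt C.
M(t) = M_∞ + (M₀ − M_∞)·e^(−t/τ); t/τ = 6.29/6.211 = 1.013, so e^(−t/τ) = 0.3632.
M(t) = 1734.8 − 941.0 × 0.3632 = 1393.0 Gt C.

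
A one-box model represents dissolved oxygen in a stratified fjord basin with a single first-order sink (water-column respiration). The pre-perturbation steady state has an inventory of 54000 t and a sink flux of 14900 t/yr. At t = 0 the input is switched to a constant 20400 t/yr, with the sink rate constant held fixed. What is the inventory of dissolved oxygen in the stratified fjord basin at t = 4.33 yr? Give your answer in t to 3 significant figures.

67900 t

τ = M₀/F₀ = 54000/14900 = 3.624 yr; rate constant k = 1/τ.
New steady state M_∞ = F₁/k = F₁·τ = 20400 × 3.624 = 73933 t.
M(t) = M_∞ + (M₀ − M_∞)·e^(−t/τ); t/τ = 4.33/3.624 = 1.195, so e^(−t/τ) = 0.3028.
M(t) = 73933 − 19930 × 0.3028 = 67898 t.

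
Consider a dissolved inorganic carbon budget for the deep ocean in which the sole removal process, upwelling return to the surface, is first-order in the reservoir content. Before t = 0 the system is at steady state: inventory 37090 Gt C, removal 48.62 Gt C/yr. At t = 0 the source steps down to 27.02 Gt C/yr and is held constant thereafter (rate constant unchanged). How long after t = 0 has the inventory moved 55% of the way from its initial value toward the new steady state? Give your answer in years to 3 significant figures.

609 yr

τ = M₀/F₀ = 37090/48.62 = 762.9 yr.
The remaining gap fraction is e^(−t/τ); 55% covered ⇒ e^(−t/τ) = 0.450.
t = −τ ln(0.450) = 762.9 × 0.7985 = 609.1 yr.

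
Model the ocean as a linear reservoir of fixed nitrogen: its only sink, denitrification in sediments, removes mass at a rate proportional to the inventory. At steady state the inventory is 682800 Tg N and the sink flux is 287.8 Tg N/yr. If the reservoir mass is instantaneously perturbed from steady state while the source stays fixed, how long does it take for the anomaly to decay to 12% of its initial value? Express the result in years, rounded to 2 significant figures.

For a linear reservoir the anomaly decays as exp(−t/τ) with τ = M/F = 682800/287.8 = 2372 yr.
exp(−t/τ) = 0.12 ⇒ t = −τ ln(0.12) = 2372 × 2.120 = 5030 yr.

5000 yr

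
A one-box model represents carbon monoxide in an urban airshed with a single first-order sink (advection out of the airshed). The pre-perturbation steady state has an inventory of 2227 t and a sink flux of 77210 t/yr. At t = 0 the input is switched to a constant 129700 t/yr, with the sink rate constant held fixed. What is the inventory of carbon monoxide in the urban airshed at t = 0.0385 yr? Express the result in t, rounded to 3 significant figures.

Residence time τ = M₀/F₀ = 0.02884 yr. The eventual steady state is M_∞ = M₀·(F₁/F₀) = 2227 × 129700/77210 = 3741.0 t.
The anomaly ΔM(t) = M(t) − M_∞ decays as ΔM₀·e^(−t/τ) with ΔM₀ = 2227 − 3741.0 = −1514 t.
At t = 0.0385 yr, e^(−t/τ) = e^(−1.335) = 0.2632, so ΔM = −398.5 t and M = 3741.0 − 398.5 = 3342.5 t.

3340 t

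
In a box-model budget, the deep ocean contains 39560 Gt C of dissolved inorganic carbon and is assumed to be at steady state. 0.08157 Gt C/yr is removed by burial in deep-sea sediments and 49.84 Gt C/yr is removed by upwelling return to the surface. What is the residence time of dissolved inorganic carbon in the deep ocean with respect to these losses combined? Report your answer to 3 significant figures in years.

Total removal = 0.08157 + 49.84 = 49.922 Gt C/yr.
τ = M / ΣF_out = 39560 / 49.922 = 792.4 yr.

792 yr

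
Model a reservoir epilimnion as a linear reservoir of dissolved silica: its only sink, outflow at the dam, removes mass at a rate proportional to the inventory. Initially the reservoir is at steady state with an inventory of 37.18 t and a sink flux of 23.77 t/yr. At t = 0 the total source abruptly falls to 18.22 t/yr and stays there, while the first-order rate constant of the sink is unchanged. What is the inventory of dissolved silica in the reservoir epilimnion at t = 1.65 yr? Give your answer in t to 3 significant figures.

The sink rate constant is k = F₀/M₀ = 23.77/37.18 = 0.6393 yr⁻¹.
Solving dM/dt = F₁ − kM with M(0) = M₀ gives M(t) = F₁/k + (M₀ − F₁/k)·e^(−kt).
F₁/k = 18.22/0.6393 = 28.499 t; kt = 0.6393 × 1.65 = 1.055, e^(−kt) = 0.3482.
M(1.65) = 28.499 + (37.18 − 28.499) × 0.3482 = 28.499 + 3.023 = 31.522 t.

31.5 t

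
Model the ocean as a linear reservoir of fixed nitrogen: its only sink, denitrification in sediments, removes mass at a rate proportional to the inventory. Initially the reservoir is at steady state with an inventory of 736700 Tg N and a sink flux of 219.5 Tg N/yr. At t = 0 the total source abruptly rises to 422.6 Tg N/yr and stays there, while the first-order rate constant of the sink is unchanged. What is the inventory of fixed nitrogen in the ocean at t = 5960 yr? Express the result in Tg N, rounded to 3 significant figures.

τ = M₀/F₀ = 736700/219.5 = 3356 yr; rate constant k = 1/τ.
New steady state M_∞ = F₁/k = F₁·τ = 422.6 × 3356 = 1.4184×10^6 Tg N.
M(t) = M_∞ + (M₀ − M_∞)·e^(−t/τ); t/τ = 5960/3356 = 1.776, so e^(−t/τ) = 0.1694.
M(t) = 1.4184×10^6 − 681700 × 0.1694 = 1.3029×10^6 Tg N.

1.30×10^6 Tg N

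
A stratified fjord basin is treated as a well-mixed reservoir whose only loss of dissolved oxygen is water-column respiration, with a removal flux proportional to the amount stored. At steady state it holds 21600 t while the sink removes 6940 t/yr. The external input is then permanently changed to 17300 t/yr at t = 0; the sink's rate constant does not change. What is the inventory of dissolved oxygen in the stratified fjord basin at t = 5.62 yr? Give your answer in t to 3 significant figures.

48500 t

The sink rate constant is k = F₀/M₀ = 6940/21600 = 0.3213 yr⁻¹.
Solving dM/dt = F₁ − kM with M(0) = M₀ gives M(t) = F₁/k + (M₀ − F₁/k)·e^(−kt).
F₁/k = 17300/0.3213 = 53844 t; kt = 0.3213 × 5.62 = 1.806, e^(−kt) = 0.1644.
M(5.62) = 53844 + (21600 − 53844) × 0.1644 = 53844 − 5300 = 48545 t.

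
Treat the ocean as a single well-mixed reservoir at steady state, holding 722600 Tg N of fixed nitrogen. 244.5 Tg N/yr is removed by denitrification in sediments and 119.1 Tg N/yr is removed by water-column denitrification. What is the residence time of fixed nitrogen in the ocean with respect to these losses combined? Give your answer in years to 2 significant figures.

Total removal = 244.5 + 119.1 = 363.60 Tg N/yr.
τ = M / ΣF_out = 722600 / 363.60 = 1987 yr.

2000 yr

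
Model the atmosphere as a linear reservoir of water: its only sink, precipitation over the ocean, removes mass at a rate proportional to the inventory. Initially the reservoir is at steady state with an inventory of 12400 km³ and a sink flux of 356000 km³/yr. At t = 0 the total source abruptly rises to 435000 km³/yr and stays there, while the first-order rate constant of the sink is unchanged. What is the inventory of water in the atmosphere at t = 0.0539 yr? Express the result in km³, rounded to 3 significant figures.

14600 km³

Residence time τ = M₀/F₀ = 0.03483 yr. The eventual steady state is M_∞ = M₀·(F₁/F₀) = 12400 × 435000/356000 = 15152 km³.
The anomaly ΔM(t) = M(t) − M_∞ decays as ΔM₀·e^(−t/τ) with ΔM₀ = 12400 − 15152 = −2752 km³.
At t = 0.0539 yr, e^(−t/τ) = e^(−1.547) = 0.2128, so ΔM = −585.5 km³ and M = 15152 − 585.5 = 14566 km³.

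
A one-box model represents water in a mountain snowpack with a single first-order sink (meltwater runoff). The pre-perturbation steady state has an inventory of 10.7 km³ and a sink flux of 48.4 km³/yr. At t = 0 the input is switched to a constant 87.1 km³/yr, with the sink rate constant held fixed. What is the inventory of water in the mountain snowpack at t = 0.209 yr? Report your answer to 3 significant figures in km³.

The sink rate constant is k = F₀/M₀ = 48.4/10.7 = 4.523 yr⁻¹.
Solving dM/dt = F₁ − kM with M(0) = M₀ gives M(t) = F₁/k + (M₀ − F₁/k)·e^(−kt).
F₁/k = 87.1/4.523 = 19.256 km³; kt = 4.523 × 0.209 = 0.9454, e^(−kt) = 0.3885.
M(0.209) = 19.256 + (10.7 − 19.256) × 0.3885 = 19.256 − 3.324 = 15.931 km³.

15.9 km³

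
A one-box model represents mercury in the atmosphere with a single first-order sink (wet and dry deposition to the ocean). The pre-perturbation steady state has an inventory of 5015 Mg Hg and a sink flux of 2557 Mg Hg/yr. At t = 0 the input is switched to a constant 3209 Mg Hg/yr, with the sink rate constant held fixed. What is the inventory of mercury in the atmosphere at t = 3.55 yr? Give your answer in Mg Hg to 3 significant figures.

Residence time τ = M₀/F₀ = 1.961 yr. The eventual steady state is M_∞ = M₀·(F₁/F₀) = 5015 × 3209/2557 = 6293.8 Mg Hg.
The anomaly ΔM(t) = M(t) − M_∞ decays as ΔM₀·e^(−t/τ) with ΔM₀ = 5015 − 6293.8 = −1279 Mg Hg.
At t = 3.55 yr, e^(−t/τ) = e^(−1.810) = 0.1636, so ΔM = −209.3 Mg Hg and M = 6293.8 − 209.3 = 6084.5 Mg Hg.

6080 Mg Hg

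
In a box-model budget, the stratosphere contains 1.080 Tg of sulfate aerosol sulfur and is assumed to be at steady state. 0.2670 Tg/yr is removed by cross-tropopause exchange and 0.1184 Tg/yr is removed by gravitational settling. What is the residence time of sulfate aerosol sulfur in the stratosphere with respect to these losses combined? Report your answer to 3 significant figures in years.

2.80 yr

Total removal = 0.2670 + 0.1184 = 0.38540 Tg/yr.
τ = M / ΣF_out = 1.080 / 0.38540 = 2.802 yr.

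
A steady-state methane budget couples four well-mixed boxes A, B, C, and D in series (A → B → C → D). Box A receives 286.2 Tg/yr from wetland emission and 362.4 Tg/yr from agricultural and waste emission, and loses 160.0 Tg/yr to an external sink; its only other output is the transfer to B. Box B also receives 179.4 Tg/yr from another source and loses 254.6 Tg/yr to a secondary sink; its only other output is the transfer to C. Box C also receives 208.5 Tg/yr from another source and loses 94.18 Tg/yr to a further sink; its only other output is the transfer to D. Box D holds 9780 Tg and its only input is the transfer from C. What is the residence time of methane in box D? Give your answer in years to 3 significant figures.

Box A: F(A→B) = (286.2 + 362.4) − 160.0 = 488.60 Tg/yr.
Box B: F(B→C) = (488.60 + 179.4) − 254.6 = 413.40 Tg/yr.
Box C: F(C→D) = (413.40 + 208.5) − 94.18 = 527.72 Tg/yr.
Box D throughput = its input = 527.72 Tg/yr; τ = 9780 / 527.72 = 18.53 yr.

18.5 yr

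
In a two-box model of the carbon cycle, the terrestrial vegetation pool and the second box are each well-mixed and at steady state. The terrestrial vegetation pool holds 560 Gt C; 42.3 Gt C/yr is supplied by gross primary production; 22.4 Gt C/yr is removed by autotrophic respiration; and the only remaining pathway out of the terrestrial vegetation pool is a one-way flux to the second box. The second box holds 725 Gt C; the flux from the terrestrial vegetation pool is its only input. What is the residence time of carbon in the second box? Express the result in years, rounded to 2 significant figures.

36 yr

Balance the terrestrial vegetation pool: ΣF_in = 42.300 Gt C/yr.
Flux to the second box = ΣF_in − (22.4) = 19.900 Gt C/yr.
At steady state the output of the second box equals its input, 19.900 Gt C/yr.
τ = M / F = 725 / 19.900 = 36.43 yr.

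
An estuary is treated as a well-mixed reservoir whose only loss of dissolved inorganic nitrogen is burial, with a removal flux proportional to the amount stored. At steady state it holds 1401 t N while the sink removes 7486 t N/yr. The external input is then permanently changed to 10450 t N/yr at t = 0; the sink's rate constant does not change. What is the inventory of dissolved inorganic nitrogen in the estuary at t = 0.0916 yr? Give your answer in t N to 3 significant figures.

1620 t N

τ = M₀/F₀ = 1401/7486 = 0.1871 yr; rate constant k = 1/τ.
New steady state M_∞ = F₁/k = F₁·τ = 10450 × 0.1871 = 1955.7 t N.
M(t) = M_∞ + (M₀ − M_∞)·e^(−t/τ); t/τ = 0.0916/0.1871 = 0.4894, so e^(−t/τ) = 0.6130.
M(t) = 1955.7 − 554.7 × 0.6130 = 1615.7 t N.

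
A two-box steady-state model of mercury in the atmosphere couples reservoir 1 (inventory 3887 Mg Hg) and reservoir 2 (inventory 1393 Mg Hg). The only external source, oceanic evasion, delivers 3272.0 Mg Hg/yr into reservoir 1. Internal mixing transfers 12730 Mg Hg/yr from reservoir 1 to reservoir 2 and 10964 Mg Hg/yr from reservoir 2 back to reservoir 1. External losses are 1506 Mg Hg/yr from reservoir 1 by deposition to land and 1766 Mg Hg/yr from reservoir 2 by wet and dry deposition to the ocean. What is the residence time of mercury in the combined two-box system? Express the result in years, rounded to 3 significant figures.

1.61 yr

For the system as a whole, the A↔B exchange is internal and contributes nothing to the throughput; only the external sinks remove mass.
M_total = 3887 + 1393 = 5280.0 Mg Hg.
ΣF_external_out = 1506 + 1766 = 3272.0 Mg Hg/yr.
τ = M_total / ΣF_ext = 5280.0 / 3272.0 = 1.614 yr.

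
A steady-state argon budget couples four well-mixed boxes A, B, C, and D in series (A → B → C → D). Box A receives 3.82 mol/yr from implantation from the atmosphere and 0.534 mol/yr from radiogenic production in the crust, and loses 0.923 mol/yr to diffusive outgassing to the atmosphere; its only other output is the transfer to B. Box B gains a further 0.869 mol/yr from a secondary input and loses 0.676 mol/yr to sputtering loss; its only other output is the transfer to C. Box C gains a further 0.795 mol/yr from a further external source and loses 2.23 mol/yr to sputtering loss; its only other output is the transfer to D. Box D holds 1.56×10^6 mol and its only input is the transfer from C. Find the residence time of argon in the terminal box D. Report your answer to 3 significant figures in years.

Box A: F(A→B) = (3.82 + 0.534) − 0.923 = 3.4310 mol/yr.
Box B: F(B→C) = (3.4310 + 0.869) − 0.676 = 3.6240 mol/yr.
Box C: F(C→D) = (3.6240 + 0.795) − 2.23 = 2.1890 mol/yr.
Box D throughput = its input = 2.1890 mol/yr; τ = 1.56×10^6 / 2.1890 = 712700 yr.

713000 yr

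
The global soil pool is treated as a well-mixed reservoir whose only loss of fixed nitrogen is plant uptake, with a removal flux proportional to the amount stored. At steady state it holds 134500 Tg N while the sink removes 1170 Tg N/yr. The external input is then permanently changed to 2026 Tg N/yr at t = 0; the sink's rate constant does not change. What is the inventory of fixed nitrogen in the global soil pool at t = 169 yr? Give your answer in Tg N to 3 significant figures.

Residence time τ = M₀/F₀ = 115.0 yr. The eventual steady state is M_∞ = M₀·(F₁/F₀) = 134500 × 2026/1170 = 232900 Tg N.
The anomaly ΔM(t) = M(t) − M_∞ decays as ΔM₀·e^(−t/τ) with ΔM₀ = 134500 − 232900 = −98400 Tg N.
At t = 169 yr, e^(−t/τ) = e^(−1.470) = 0.2299, so ΔM = −22620 Tg N and M = 232900 − 22620 = 210280 Tg N.

210000 Tg N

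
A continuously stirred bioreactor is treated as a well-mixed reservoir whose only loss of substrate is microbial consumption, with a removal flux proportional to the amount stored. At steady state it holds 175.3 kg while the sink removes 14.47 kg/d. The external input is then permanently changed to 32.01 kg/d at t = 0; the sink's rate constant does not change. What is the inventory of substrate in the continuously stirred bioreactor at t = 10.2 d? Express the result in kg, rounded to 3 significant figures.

296 kg

The sink rate constant is k = F₀/M₀ = 14.47/175.3 = 0.08254 d⁻¹.
Solving dM/dt = F₁ − kM with M(0) = M₀ gives M(t) = F₁/k + (M₀ − F₁/k)·e^(−kt).
F₁/k = 32.01/0.08254 = 387.79 kg; kt = 0.08254 × 10.2 = 0.8420, e^(−kt) = 0.4309.
M(10.2) = 387.79 + (175.3 − 387.79) × 0.4309 = 387.79 − 91.56 = 296.24 kg.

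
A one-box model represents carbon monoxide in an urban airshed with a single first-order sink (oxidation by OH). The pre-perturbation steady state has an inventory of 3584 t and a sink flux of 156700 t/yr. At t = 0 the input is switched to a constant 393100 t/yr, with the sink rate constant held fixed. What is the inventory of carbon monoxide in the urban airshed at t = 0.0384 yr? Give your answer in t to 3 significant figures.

The sink rate constant is k = F₀/M₀ = 156700/3584 = 43.72 yr⁻¹.
Solving dM/dt = F₁ − kM with M(0) = M₀ gives M(t) = F₁/k + (M₀ − F₁/k)·e^(−kt).
F₁/k = 393100/43.72 = 8990.9 t; kt = 43.72 × 0.0384 = 1.679, e^(−kt) = 0.1866.
M(0.0384) = 8990.9 + (3584 − 8990.9) × 0.1866 = 8990.9 − 1009 = 7982.1 t.

7980 t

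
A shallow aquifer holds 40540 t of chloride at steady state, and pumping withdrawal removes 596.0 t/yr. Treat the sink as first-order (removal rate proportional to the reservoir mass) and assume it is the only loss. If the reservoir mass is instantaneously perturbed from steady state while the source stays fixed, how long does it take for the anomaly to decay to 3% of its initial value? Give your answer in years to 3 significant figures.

For a linear reservoir the anomaly decays as exp(−t/τ) with τ = M/F = 40540/596.0 = 68.02 yr.
exp(−t/τ) = 0.03 ⇒ t = −τ ln(0.03) = 68.02 × 3.507 = 238.5 yr.

239 yr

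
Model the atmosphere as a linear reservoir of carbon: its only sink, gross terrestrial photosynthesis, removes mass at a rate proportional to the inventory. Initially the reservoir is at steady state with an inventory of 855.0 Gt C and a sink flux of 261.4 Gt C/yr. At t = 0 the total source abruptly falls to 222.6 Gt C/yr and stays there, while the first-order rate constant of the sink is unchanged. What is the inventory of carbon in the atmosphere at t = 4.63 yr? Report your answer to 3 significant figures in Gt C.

759 Gt C

The sink rate constant is k = F₀/M₀ = 261.4/855.0 = 0.3057 yr⁻¹.
Solving dM/dt = F₁ − kM with M(0) = M₀ gives M(t) = F₁/k + (M₀ − F₁/k)·e^(−kt).
F₁/k = 222.6/0.3057 = 728.09 Gt C; kt = 0.3057 × 4.63 = 1.416, e^(−kt) = 0.2428.
M(4.63) = 728.09 + (855.0 − 728.09) × 0.2428 = 728.09 + 30.81 = 758.90 Gt C.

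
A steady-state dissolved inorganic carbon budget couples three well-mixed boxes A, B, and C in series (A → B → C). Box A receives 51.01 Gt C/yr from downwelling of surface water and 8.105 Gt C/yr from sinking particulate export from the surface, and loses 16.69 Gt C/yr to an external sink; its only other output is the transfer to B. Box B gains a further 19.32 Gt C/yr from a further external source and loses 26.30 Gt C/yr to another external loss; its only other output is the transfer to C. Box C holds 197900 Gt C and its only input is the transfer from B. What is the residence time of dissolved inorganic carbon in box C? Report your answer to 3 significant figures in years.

Box A: F(A→B) = (51.01 + 8.105) − 16.69 = 42.425 Gt C/yr.
Box B: F(B→C) = (42.425 + 19.32) − 26.30 = 35.445 Gt C/yr.
Box C throughput = its input = 35.445 Gt C/yr; τ = 197900 / 35.445 = 5583 yr.

5580 yr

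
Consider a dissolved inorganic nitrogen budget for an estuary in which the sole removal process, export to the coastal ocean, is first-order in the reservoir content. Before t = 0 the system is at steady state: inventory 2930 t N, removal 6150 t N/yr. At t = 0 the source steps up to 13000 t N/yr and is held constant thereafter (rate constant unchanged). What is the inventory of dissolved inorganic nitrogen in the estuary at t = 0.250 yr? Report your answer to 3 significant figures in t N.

τ = M₀/F₀ = 2930/6150 = 0.4764 yr; rate constant k = 1/τ.
New steady state M_∞ = F₁/k = F₁·τ = 13000 × 0.4764 = 6193.5 t N.
M(t) = M_∞ + (M₀ − M_∞)·e^(−t/τ); t/τ = 0.250/0.4764 = 0.5247, so e^(−t/τ) = 0.5917.
M(t) = 6193.5 − 3263 × 0.5917 = 4262.5 t N.

4260 t N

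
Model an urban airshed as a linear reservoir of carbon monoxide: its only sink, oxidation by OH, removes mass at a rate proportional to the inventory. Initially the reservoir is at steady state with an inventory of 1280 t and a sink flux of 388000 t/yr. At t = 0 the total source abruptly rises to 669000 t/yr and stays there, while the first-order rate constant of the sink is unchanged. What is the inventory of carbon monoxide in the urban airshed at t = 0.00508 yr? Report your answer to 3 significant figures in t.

Residence time τ = M₀/F₀ = 0.003299 yr. The eventual steady state is M_∞ = M₀·(F₁/F₀) = 1280 × 669000/388000 = 2207.0 t.
The anomaly ΔM(t) = M(t) − M_∞ decays as ΔM₀·e^(−t/τ) with ΔM₀ = 1280 − 2207.0 = −927.0 t.
At t = 0.00508 yr, e^(−t/τ) = e^(−1.540) = 0.2144, so ΔM = −198.8 t and M = 2207.0 − 198.8 = 2008.3 t.

2010 t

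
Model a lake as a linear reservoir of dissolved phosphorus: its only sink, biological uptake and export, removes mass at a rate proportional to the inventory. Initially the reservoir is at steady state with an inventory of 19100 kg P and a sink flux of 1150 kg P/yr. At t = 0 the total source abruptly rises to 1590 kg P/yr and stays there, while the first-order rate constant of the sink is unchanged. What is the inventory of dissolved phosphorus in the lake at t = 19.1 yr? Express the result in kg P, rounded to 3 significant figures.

Residence time τ = M₀/F₀ = 16.61 yr. The eventual steady state is M_∞ = M₀·(F₁/F₀) = 19100 × 1590/1150 = 26408 kg P.
The anomaly ΔM(t) = M(t) − M_∞ decays as ΔM₀·e^(−t/τ) with ΔM₀ = 19100 − 26408 = −7308 kg P.
At t = 19.1 yr, e^(−t/τ) = e^(−1.150) = 0.3166, so ΔM = −2314 kg P and M = 26408 − 2314 = 24094 kg P.

24100 kg P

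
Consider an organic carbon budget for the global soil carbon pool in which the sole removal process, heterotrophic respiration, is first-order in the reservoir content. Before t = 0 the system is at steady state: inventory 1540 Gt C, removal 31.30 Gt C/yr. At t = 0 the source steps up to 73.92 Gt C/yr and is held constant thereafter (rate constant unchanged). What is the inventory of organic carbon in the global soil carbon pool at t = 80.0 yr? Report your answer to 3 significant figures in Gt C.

Residence time τ = M₀/F₀ = 49.20 yr. The eventual steady state is M_∞ = M₀·(F₁/F₀) = 1540 × 73.92/31.30 = 3637.0 Gt C.
The anomaly ΔM(t) = M(t) − M_∞ decays as ΔM₀·e^(−t/τ) with ΔM₀ = 1540 − 3637.0 = −2097 Gt C.
At t = 80.0 yr, e^(−t/τ) = e^(−1.626) = 0.1967, so ΔM = −412.5 Gt C and M = 3637.0 − 412.5 = 3224.4 Gt C.

3220 Gt C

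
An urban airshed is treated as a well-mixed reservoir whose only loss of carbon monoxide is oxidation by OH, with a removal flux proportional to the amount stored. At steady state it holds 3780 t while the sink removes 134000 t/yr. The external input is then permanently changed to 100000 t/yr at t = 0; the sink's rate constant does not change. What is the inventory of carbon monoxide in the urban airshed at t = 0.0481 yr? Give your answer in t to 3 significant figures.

The sink rate constant is k = F₀/M₀ = 134000/3780 = 35.45 yr⁻¹.
Solving dM/dt = F₁ − kM with M(0) = M₀ gives M(t) = F₁/k + (M₀ − F₁/k)·e^(−kt).
F₁/k = 100000/35.45 = 2820.9 t; kt = 35.45 × 0.0481 = 1.705, e^(−kt) = 0.1817.
M(0.0481) = 2820.9 + (3780 − 2820.9) × 0.1817 = 2820.9 + 174.3 = 2995.2 t.

3000 t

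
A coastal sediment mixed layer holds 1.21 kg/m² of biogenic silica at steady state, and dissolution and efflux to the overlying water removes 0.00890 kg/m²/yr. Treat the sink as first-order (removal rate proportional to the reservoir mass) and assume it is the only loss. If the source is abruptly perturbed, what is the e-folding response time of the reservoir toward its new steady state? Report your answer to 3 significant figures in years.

136 yr

For a linear reservoir the response time equals the residence time τ = M/F.
τ = 1.21 / 0.00890 = 136.0 yr.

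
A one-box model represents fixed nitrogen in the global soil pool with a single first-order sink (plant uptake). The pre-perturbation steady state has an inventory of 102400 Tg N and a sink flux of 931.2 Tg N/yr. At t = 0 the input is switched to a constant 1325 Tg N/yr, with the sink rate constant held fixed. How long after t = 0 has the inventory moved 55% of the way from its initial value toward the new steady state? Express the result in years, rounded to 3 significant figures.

τ = M₀/F₀ = 102400/931.2 = 110.0 yr.
The remaining gap fraction is e^(−t/τ); 55% covered ⇒ e^(−t/τ) = 0.450.
t = −τ ln(0.450) = 110.0 × 0.7985 = 87.81 yr.

87.8 yr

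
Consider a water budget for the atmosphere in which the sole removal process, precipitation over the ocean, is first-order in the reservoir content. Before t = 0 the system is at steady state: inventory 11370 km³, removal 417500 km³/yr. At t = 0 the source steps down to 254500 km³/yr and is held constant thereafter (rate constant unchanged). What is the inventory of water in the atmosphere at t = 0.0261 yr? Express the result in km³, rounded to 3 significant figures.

The sink rate constant is k = F₀/M₀ = 417500/11370 = 36.72 yr⁻¹.
Solving dM/dt = F₁ − kM with M(0) = M₀ gives M(t) = F₁/k + (M₀ − F₁/k)·e^(−kt).
F₁/k = 254500/36.72 = 6930.9 km³; kt = 36.72 × 0.0261 = 0.9584, e^(−kt) = 0.3835.
M(0.0261) = 6930.9 + (11370 − 6930.9) × 0.3835 = 6930.9 + 1702 = 8633.4 km³.

8630 km³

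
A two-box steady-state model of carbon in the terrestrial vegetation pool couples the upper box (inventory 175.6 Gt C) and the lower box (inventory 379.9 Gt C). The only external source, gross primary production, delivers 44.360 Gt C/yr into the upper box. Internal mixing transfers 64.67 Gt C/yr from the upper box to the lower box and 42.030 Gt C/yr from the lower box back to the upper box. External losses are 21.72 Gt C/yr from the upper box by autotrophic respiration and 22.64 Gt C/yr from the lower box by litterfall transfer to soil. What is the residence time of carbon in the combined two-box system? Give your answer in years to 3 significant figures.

12.5 yr

Residence time in the combined system uses the total inventory and the total *external* removal — internal exchanges between the two boxes cancel.
M_total = 175.6 + 379.9 = 555.50 Gt C.
ΣF_external_out = 21.72 + 22.64 = 44.360 Gt C/yr.
τ = M_total / ΣF_ext = 555.50 / 44.360 = 12.52 yr.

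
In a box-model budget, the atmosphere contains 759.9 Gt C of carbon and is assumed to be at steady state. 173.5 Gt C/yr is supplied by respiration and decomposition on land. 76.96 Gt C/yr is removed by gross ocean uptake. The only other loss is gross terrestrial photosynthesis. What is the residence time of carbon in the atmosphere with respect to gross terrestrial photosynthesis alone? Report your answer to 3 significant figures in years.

7.87 yr

At steady state ΣF_in = ΣF_out.
ΣF_in = 173.50 Gt C/yr.
Gross terrestrial photosynthesis flux = ΣF_in − (76.96) = 173.50 − 76.96 = 96.54 Gt C/yr.
τ = M / F = 759.9 / 96.54 = 7.871 yr.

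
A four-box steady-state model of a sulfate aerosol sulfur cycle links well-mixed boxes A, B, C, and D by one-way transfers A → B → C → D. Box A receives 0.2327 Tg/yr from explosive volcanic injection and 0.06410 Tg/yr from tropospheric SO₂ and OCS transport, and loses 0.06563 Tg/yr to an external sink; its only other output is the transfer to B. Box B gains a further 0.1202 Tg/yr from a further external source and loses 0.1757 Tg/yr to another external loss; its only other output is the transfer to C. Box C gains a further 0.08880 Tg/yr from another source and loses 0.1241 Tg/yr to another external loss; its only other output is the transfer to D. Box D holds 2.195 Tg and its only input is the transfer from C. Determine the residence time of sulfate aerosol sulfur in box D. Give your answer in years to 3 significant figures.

Box A: F(A→B) = (0.2327 + 0.06410) − 0.06563 = 0.23117 Tg/yr.
Box B: F(B→C) = (0.23117 + 0.1202) − 0.1757 = 0.17567 Tg/yr.
Box C: F(C→D) = (0.17567 + 0.08880) − 0.1241 = 0.14037 Tg/yr.
Box D throughput = its input = 0.14037 Tg/yr; τ = 2.195 / 0.14037 = 15.64 yr.

15.6 yr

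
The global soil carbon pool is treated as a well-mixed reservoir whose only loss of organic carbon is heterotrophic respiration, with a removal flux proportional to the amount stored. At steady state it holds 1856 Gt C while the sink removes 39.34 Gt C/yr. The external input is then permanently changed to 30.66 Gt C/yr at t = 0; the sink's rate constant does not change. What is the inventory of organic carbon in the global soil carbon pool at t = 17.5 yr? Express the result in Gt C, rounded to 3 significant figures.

1730 Gt C

τ = M₀/F₀ = 1856/39.34 = 47.18 yr; rate constant k = 1/τ.
New steady state M_∞ = F₁/k = F₁·τ = 30.66 × 47.18 = 1446.5 Gt C.
M(t) = M_∞ + (M₀ − M_∞)·e^(−t/τ); t/τ = 17.5/47.18 = 0.3709, so e^(−t/τ) = 0.6901.
M(t) = 1446.5 + 409.5 × 0.6901 = 1729.1 Gt C.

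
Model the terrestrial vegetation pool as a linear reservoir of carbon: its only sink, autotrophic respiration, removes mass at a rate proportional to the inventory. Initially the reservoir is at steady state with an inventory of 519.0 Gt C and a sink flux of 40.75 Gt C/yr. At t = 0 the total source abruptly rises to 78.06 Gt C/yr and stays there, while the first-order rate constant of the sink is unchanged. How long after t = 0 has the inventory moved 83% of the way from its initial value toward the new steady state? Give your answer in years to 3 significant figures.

τ = M₀/F₀ = 519.0/40.75 = 12.74 yr.
The remaining gap fraction is e^(−t/τ); 83% covered ⇒ e^(−t/τ) = 0.170.
t = −τ ln(0.170) = 12.74 × 1.772 = 22.57 yr.

22.6 yr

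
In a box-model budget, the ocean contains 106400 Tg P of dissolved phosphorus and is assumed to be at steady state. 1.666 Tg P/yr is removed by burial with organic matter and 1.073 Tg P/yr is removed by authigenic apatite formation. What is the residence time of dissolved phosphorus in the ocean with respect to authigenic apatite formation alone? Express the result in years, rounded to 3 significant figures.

99200 yr

Residence time with respect to a single sink: τ = M / F_sink.
τ = 106400 / 1.073 = 99160 yr.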